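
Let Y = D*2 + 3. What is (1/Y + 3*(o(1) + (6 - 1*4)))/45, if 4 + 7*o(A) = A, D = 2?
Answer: 34/315 ≈ 0.10794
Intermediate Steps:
o(A) = -4/7 + A/7
Y = 7 (Y = 2*2 + 3 = 4 + 3 = 7)
(1/Y + 3*(o(1) + (6 - 1*4)))/45 = (1/7 + 3*((-4/7 + (⅐)*1) + (6 - 1*4)))/45 = (⅐ + 3*((-4/7 + ⅐) + (6 - 4)))*(1/45) = (⅐ + 3*(-3/7 + 2))*(1/45) = (⅐ + 3*(11/7))*(1/45) = (⅐ + 33/7)*(1/45) = (34/7)*(1/45) = 34/315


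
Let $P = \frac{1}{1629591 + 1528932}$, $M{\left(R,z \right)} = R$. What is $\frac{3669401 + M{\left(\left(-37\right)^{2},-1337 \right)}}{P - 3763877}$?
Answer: $- \frac{1159421147271}{1188829207367} \approx -0.97526$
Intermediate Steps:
$P = \frac{1}{3158523} \approx 3.166 \cdot 10^{-7}$
$\frac{3669401 + M{\left(\left(-37\right)^{2},-1337 \right)}}{P - 3763877} = \frac{3669401 + \left(-37\right)^{2}}{\frac{1}{3158523} - 3763877} = \frac{3669401 + 1369}{- \frac{11888292073670}{3158523}} = 3670770 \left(- \frac{3158523}{11888292073670}\right) = - \frac{1159421147271}{1188829207367}$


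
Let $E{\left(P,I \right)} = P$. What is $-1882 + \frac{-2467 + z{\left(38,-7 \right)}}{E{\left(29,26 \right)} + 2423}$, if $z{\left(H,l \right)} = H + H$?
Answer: $- \frac{4617055}{2452} \approx -1883.0$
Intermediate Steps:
$z{\left(H,l \right)} = 2 H$
$-1882 + \frac{-2467 + z{\left(38,-7 \right)}}{E{\left(29,26 \right)} + 2423} = -1882 + \frac{-2467 + 2 \cdot 38}{29 + 2423} = -1882 + \frac{-2467 + 76}{2452} = -1882 - \frac{2391}{2452} = - \frac{4617055}{2452}$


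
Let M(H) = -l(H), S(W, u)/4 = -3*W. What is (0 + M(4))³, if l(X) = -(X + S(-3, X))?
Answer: 64000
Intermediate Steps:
S(W, u) = -12*W (S(W, u) = 4*(-3*W) = -12*W)
l(X) = -36 - X (l(X) = -(X - 12*(-3)) = -(X + 36) = -(36 + X) = -36 - X)
M(H) = 36 + H (M(H) = -(-36 - H) = 36 + H)
(0 + M(4))³ = (0 + (36 + 4))³ = (0 + 40)³ = 40³ = 64000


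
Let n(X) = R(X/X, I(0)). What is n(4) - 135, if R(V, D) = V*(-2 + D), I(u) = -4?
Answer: -141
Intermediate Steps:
n(X) = -6 (n(X) = (X/X)*(-2 - 4) = 1*(-6) = -6)
n(4) - 135 = -6 - 135 = -141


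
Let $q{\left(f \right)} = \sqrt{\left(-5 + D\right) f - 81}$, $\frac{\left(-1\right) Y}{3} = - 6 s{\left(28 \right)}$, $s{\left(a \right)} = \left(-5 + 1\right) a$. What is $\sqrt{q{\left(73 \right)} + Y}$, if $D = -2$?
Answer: $2 \sqrt{-504 + i \sqrt{37}} \approx 0.27094 + 44.901 i$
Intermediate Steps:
$s{\left(a \right)} = - 4 a$
$Y = -2016$ ($Y = - 3 \left(- 6 \left(\left(-4\right) 28\right)\right) = - 3 \left(\left(-6\right) \left(-112\right)\right) = \left(-3\right) 672 = -2016$)
$q{\left(f \right)} = \sqrt{-81 - 7 f}$ ($q{\left(f \right)} = \sqrt{\left(-5 - 2\right) f - 81} = \sqrt{- 7 f - 81} = \sqrt{-81 - 7 f}$)
$\sqrt{q{\left(73 \right)} + Y} = \sqrt{\sqrt{-81 - 511} - 2016} = \sqrt{\sqrt{-592} - 2016} = \sqrt{4 i \sqrt{37} - 2016} = \sqrt{-2016 + 4 i \sqrt{37}}$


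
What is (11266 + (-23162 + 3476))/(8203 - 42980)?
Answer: 8420/34777 ≈ 0.24211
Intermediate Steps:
(11266 + (-23162 + 3476))/(8203 - 42980) = (11266 - 19686)/(-34777) = -8420*(-1/34777) = 8420/34777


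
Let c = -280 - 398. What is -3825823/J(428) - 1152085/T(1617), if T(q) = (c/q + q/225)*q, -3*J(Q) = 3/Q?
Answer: 447959419041199/273571 ≈ 1.6375e+9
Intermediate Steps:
c = -678
J(Q) = -1/Q
T(q) = q*(-678/q + q/225) (T(q) = (-678/q + q/225)*q = q*(-678/q + q/225))
-3825823/J(428) - 1152085/T(1617) = -3825823/((-1/428)) - 1152085/(-678 + (1/225)*1617²) = -3825823/((-1*1/428)) - 1152085/(-678 + (1/225)*2614689) = -3825823/(-1/428) - 1152085/(-678 + 290521/25) = -3825823*(-428) - 1152085/273571/25 = 1637452244 - 1152085*25/273571 = 1637452244 - 28802125/273571 = 447959419041199/273571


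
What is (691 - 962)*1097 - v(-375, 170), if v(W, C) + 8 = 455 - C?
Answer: -297564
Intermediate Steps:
v(W, C) = 447 - C (v(W, C) = -8 + (455 - C) = 447 - C)
(691 - 962)*1097 - v(-375, 170) = (691 - 962)*1097 - (447 - 1*170) = -271*1097 - (447 - 170) = -297287 - 1*277 = -297287 - 277 = -297564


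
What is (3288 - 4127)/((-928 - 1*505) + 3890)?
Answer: -839/2457 ≈ -0.34147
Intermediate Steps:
(3288 - 4127)/((-928 - 1*505) + 3890) = -839/((-928 - 505) + 3890) = -839/(-1433 + 3890) = -839/2457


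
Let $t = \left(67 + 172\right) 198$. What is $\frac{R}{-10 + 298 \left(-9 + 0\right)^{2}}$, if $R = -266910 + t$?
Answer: $- \frac{1893}{208} \approx -9.101$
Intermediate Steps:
$t = 47322$ ($t = 239 \cdot 198 = 47322$)
$R = -219588$ ($R = -266910 + 47322 = -219588$)
$\frac{R}{-10 + 298 \left(-9 + 0\right)^{2}} = - \frac{219588}{-10 + 298 \left(-9 + 0\right)^{2}} = - \frac{219588}{-10 + 298 \left(-9\right)^{2}} = - \frac{219588}{-10 + 298 \cdot 81} = - \frac{219588}{-10 + 24138} = - \frac{219588}{24128} = \left(-219588\right) \frac{1}{24128} = - \frac{1893}{208}$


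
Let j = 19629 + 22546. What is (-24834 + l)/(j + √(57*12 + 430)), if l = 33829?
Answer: 379364125/1778729511 - 8995*√1114/1778729511 ≈ 0.21311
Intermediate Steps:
j = 42175
(-24834 + l)/(j + √(57*12 + 430)) = (-24834 + 33829)/(42175 + √(57*12 + 430)) = 8995/(42175 + √(684 + 430)) = 8995/(42175 + √1114)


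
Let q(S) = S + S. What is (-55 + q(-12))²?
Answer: 6241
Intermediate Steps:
q(S) = 2*S
(-55 + q(-12))² = (-55 + 2*(-12))² = (-55 - 24)² = (-79)² = 6241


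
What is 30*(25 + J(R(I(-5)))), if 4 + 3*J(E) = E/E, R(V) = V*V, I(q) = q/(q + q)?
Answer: 720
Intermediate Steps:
I(q) = ½ (I(q) = q/((2*q)) = q*(1/(2*q)) = ½)
R(V) = V²
J(E) = -1 (J(E) = -4/3 + (E/E)/3 = -4/3 + (⅓)*1 = -4/3 + ⅓ = -1)
30*(25 + J(R(I(-5)))) = 30*(25 - 1) = 30*24 = 720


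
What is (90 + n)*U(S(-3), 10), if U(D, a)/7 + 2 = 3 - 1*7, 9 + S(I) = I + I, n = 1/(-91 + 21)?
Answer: -18897/5 ≈ -3779.4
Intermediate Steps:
n = -1/70 (n = 1/(-70) = -1/70 ≈ -0.014286)
S(I) = -9 + 2*I (S(I) = -9 + (I + I) = -9 + 2*I)
U(D, a) = -42 (U(D, a) = -14 + 7*(3 - 1*7) = -14 + 7*(3 - 7) = -14 + 7*(-4) = -14 - 28 = -42)
(90 + n)*U(S(-3), 10) = (90 - 1/70)*(-42) = (6299/70)*(-42) = -18897/5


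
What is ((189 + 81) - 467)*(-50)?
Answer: 9850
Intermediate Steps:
((189 + 81) - 467)*(-50) = (270 - 467)*(-50) = -197*(-50) = 9850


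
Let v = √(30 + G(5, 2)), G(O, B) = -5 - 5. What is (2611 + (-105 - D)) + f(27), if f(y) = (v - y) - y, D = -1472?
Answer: 3924 + 2*√5 ≈ 3928.5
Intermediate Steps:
G(O, B) = -10
v = 2*√5 (v = √(30 - 10) = √20 = 2*√5 ≈ 4.4721)
f(y) = -2*y + 2*√5 (f(y) = (2*√5 - y) - y = (-y + 2*√5) - y = -2*y + 2*√5)
(2611 + (-105 - D)) + f(27) = (2611 + (-105 - 1*(-1472))) + (-2*27 + 2*√5) = (2611 + (-105 + 1472)) + (-54 + 2*√5) = (2611 + 1367) + (-54 + 2*√5) = 3978 + (-54 + 2*√5) = 3924 + 2*√5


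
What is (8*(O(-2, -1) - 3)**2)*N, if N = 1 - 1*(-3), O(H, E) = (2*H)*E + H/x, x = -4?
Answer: 72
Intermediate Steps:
O(H, E) = -H/4 + 2*E*H (O(H, E) = (2*H)*E + H/(-4) = 2*E*H + H*(-1/4) = 2*E*H - H/4 = -H/4 + 2*E*H)
N = 4 (N = 1 + 3 = 4)
(8*(O(-2, -1) - 3)**2)*N = (8*((1/4)*(-2)*(-1 + 8*(-1)) - 3)**2)*4 = (8*((1/4)*(-2)*(-1 - 8) - 3)**2)*4 = (8*((1/4)*(-2)*(-9) - 3)**2)*4 = (8*(9/2 - 3)**2)*4 = (8*(3/2)**2)*4 = (8*(9/4))*4 = 18*4 = 72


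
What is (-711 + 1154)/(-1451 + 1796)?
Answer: 443/345 ≈ 1.2841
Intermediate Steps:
(-711 + 1154)/(-1451 + 1796) = 443/345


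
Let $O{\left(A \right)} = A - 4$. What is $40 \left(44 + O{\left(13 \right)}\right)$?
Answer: $2120$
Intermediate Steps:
$O{\left(A \right)} = -4 + A$
$40 \left(44 + O{\left(13 \right)}\right) = 40 \left(44 + \left(-4 + 13\right)\right) = 40 \left(44 + 9\right) = 40 \cdot 53 = 2120$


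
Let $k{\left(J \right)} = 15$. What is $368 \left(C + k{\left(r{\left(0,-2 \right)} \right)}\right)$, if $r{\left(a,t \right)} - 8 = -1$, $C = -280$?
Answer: $-97520$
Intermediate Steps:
$r{\left(a,t \right)} = 7$ ($r{\left(a,t \right)} = 8 - 1 = 7$)
$368 \left(C + k{\left(r{\left(0,-2 \right)} \right)}\right) = 368 \left(-280 + 15\right) = 368 \left(-265\right) = -97520$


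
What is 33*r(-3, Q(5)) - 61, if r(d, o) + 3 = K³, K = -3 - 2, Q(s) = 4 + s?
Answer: -4285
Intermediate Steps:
K = -5
r(d, o) = -128 (r(d, o) = -3 + (-5)³ = -3 - 125 = -128)
33*r(-3, Q(5)) - 61 = 33*(-128) - 61 = -4224 - 61 = -4285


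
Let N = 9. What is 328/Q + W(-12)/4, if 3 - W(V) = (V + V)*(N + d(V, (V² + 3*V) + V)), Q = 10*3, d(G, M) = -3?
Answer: 2861/60 ≈ 47.683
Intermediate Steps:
Q = 30
W(V) = 3 - 12*V (W(V) = 3 - (V + V)*(9 - 3) = 3 - 2*V*6 = 3 - 12*V)
328/Q + W(-12)/4 = 328/30 + (3 - 12*(-12))/4 = 328*(1/30) + (3 + 144)*(¼) = 164/15 + 147*(¼) = 164/15 + 147/4 = 2861/60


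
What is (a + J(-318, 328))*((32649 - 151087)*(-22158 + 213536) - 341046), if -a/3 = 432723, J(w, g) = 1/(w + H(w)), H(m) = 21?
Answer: 8739313035550270340/297 ≈ 2.9425e+16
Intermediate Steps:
J(w, g) = 1/(21 + w) (J(w, g) = 1/(w + 21) = 1/(21 + w))
a = -1298169 (a = -3*432723 = -1298169)
(a + J(-318, 328))*((32649 - 151087)*(-22158 + 213536) - 341046) = (-1298169 + 1/(21 - 318))*((32649 - 151087)*(-22158 + 213536) - 341046) = (-1298169 + 1/(-297))*(-118438*191378 - 341046) = (-1298169 - 1/297)*(-22666427564 - 341046) = -385556194/297*(-22666768610) = 8739313035550270340/297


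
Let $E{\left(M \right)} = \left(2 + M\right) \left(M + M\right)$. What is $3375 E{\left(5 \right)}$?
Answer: $236250$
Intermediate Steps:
$E{\left(M \right)} = 2 M \left(2 + M\right)$ ($E{\left(M \right)} = \left(2 + M\right) 2 M = 2 M \left(2 + M\right)$)
$3375 E{\left(5 \right)} = 3375 \cdot 2 \cdot 5 \left(2 + 5\right) = 3375 \cdot 2 \cdot 5 \cdot 7 = 3375 \cdot 70 = 236250$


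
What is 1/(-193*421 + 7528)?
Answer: -1/73725 ≈ -1.3564e-5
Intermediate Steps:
1/(-193*421 + 7528) = 1/(-81253 + 7528) = 1/(-73725) = -1/73725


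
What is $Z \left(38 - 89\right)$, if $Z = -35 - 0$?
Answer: $1785$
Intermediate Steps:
$Z = -35$ ($Z = -35 + \left(-9 + 9\right) = -35 + 0 = -35$)
$Z \left(38 - 89\right) = - 35 \left(38 - 89\right) = \left(-35\right) \left(-51\right) = 1785$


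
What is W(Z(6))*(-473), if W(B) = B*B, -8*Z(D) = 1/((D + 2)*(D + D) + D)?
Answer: -473/665856 ≈ -0.00071036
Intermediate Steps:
Z(D) = -1/(8*(D + 2*D*(2 + D))) (Z(D) = -1/(8*((D + 2)*(D + D) + D)) = -1/(8*((2 + D)*(2*D) + D)) = -1/(8*(2*D*(2 + D) + D)) = -1/(8*(D + 2*D*(2 + D))))
W(B) = B²
W(Z(6))*(-473) = (-⅛/(6*(5 + 2*6)))²*(-473) = (-⅛*⅙/(5 + 12))²*(-473) = (-⅛*⅙/17)²*(-473) = (-⅛*⅙*1/17)²*(-473) = (-1/816)²*(-473) = (1/665856)*(-473) = -473/665856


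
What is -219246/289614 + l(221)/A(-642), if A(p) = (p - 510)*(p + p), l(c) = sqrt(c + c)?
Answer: -36541/48269 + sqrt(442)/1479168 ≈ -0.75701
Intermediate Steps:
l(c) = sqrt(2)*sqrt(c) (l(c) = sqrt(2*c) = sqrt(2)*sqrt(c))
A(p) = 2*p*(-510 + p) (A(p) = (-510 + p)*(2*p) = 2*p*(-510 + p))
-219246/289614 + l(221)/A(-642) = -219246/289614 + (sqrt(2)*sqrt(221))/((2*(-642)*(-510 - 642))) = -219246*1/289614 + sqrt(442)/((2*(-642)*(-1152))) = -36541/48269 + sqrt(442)/1479168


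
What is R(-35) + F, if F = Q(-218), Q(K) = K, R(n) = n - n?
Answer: -218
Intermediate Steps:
R(n) = 0
F = -218
R(-35) + F = 0 - 218 = -218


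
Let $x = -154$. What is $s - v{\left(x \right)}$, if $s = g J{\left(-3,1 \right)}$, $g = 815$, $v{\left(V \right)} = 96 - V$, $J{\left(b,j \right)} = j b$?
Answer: $-2695$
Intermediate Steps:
$J{\left(b,j \right)} = b j$
$s = -2445$ ($s = 815 \left(\left(-3\right) 1\right) = 815 \left(-3\right) = -2445$)
$s - v{\left(x \right)} = -2445 - \left(96 - -154\right) = -2445 - \left(96 + 154\right) = -2445 - 250 = -2695$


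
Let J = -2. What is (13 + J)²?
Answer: 121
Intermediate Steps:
(13 + J)² = (13 - 2)² = 11² = 121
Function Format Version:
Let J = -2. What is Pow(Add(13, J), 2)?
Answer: 121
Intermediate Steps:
Pow(Add(13, J), 2) = Pow(Add(13, -2), 2) = Pow(11, 2) = 121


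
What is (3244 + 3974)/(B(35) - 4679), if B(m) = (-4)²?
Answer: -7218/4663 ≈ -1.5479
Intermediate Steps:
B(m) = 16
(3244 + 3974)/(B(35) - 4679) = (3244 + 3974)/(16 - 4679) = 7218/(-4663) = 7218*(-1/4663) = -7218/4663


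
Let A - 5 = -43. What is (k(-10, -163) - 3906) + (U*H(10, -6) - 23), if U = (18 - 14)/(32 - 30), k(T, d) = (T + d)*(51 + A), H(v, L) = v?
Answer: -6158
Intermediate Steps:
A = -38 (A = 5 - 43 = -38)
k(T, d) = 13*T + 13*d (k(T, d) = (T + d)*(51 - 38) = (T + d)*13 = 13*T + 13*d)
U = 2 (U = 4/2 = 4*(½) = 2)
(k(-10, -163) - 3906) + (U*H(10, -6) - 23) = ((13*(-10) + 13*(-163)) - 3906) + (2*10 - 23) = ((-130 - 2119) - 3906) + (20 - 23) = (-2249 - 3906) - 3 = -6155 - 3 = -6158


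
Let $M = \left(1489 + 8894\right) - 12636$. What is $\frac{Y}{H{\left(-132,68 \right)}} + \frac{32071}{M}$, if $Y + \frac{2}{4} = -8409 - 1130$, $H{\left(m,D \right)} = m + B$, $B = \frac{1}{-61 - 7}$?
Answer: $\frac{1173588191}{20225181} \approx 58.026$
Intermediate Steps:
$B = - \frac{1}{68}$ ($B = \frac{1}{-68} = - \frac{1}{68} \approx -0.014706$)
$H{\left(m,D \right)} = - \frac{1}{68} + m$ ($H{\left(m,D \right)} = m - \frac{1}{68} = - \frac{1}{68} + m$)
$Y = - \frac{19079}{2}$ ($Y = - \frac{1}{2} - 9539 = - \frac{19079}{2} \approx -9539.5$)
$M = -2253$ ($M = 10383 - 12636 = -2253$)
$\frac{Y}{H{\left(-132,68 \right)}} + \frac{32071}{M} = - \frac{19079}{2 \left(- \frac{1}{68} - 132\right)} + \frac{32071}{-2253} = - \frac{19079}{2 \left(- \frac{8977}{68}\right)} + 32071 \left(- \frac{1}{2253}\right) = \left(- \frac{19079}{2}\right) \left(- \frac{68}{8977}\right) - \frac{32071}{2253} = \frac{648686}{8977} - \frac{32071}{2253} = \frac{1173588191}{20225181}$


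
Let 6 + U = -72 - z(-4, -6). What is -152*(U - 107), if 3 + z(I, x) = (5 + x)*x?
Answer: 28576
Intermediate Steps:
z(I, x) = -3 + x*(5 + x) (z(I, x) = -3 + (5 + x)*x = -3 + x*(5 + x))
U = -81 (U = -6 + (-72 - (-3 + (-6)² + 5*(-6))) = -6 + (-72 - (-3 + 36 - 30)) = -6 + (-72 - 1*3) = -6 + (-72 - 3) = -6 - 75 = -81)
-152*(U - 107) = -152*(-81 - 107) = -152*(-188) = 28576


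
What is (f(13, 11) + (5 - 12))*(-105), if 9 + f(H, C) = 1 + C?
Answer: 420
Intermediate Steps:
f(H, C) = -8 + C (f(H, C) = -9 + (1 + C) = -8 + C)
(f(13, 11) + (5 - 12))*(-105) = ((-8 + 11) + (5 - 12))*(-105) = (3 - 7)*(-105) = -4*(-105) = 420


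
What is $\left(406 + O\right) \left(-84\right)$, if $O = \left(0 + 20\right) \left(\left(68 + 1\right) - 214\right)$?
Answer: $209496$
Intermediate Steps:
$O = -2900$ ($O = 20 \left(69 - 214\right) = 20 \left(-145\right) = -2900$)
$\left(406 + O\right) \left(-84\right) = \left(406 - 2900\right) \left(-84\right) = \left(-2494\right) \left(-84\right) = 209496$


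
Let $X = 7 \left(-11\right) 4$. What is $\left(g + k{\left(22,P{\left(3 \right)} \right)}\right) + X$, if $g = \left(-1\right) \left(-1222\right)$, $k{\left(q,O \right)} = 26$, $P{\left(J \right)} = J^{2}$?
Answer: $940$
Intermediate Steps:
$X = -308$ ($X = \left(-77\right) 4 = -308$)
$g = 1222$
$\left(g + k{\left(22,P{\left(3 \right)} \right)}\right) + X = \left(1222 + 26\right) - 308 = 1248 - 308 = 940$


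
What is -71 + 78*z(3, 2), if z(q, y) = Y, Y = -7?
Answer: -617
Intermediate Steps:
z(q, y) = -7
-71 + 78*z(3, 2) = -71 + 78*(-7) = -71 - 546 = -617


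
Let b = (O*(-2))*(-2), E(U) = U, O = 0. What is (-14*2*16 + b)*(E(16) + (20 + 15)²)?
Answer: -555968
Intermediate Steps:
b = 0 (b = (0*(-2))*(-2) = 0*(-2) = 0)
(-14*2*16 + b)*(E(16) + (20 + 15)²) = (-14*2*16 + 0)*(16 + (20 + 15)²) = (-28*16 + 0)*(16 + 35²) = (-448 + 0)*(16 + 1225) = -448*1241 = -555968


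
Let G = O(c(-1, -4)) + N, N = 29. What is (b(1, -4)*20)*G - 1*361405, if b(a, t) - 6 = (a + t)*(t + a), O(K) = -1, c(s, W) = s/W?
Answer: -353005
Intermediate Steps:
c(s, W) = s/W
b(a, t) = 6 + (a + t)² (b(a, t) = 6 + (a + t)*(t + a) = 6 + (a + t)*(a + t) = 6 + (a + t)²)
G = 28 (G = -1 + 29 = 28)
(b(1, -4)*20)*G - 1*361405 = ((6 + (1 - 4)²)*20)*28 - 1*361405 = ((6 + (-3)²)*20)*28 - 361405 = ((6 + 9)*20)*28 - 361405 = (15*20)*28 - 361405 = 300*28 - 361405 = 8400 - 361405 = -353005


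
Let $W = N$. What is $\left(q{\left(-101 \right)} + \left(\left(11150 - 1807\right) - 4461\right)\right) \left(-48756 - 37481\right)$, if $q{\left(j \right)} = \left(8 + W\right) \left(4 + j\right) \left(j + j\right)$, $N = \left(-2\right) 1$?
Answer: $-10559375702$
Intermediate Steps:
$N = -2$
$W = -2$
$q{\left(j \right)} = 12 j \left(4 + j\right)$ ($q{\left(j \right)} = \left(8 - 2\right) \left(4 + j\right) \left(j + j\right) = 6 \left(4 + j\right) 2 j = 6 \cdot 2 j \left(4 + j\right) = 12 j \left(4 + j\right)$)
$\left(q{\left(-101 \right)} + \left(\left(11150 - 1807\right) - 4461\right)\right) \left(-48756 - 37481\right) = \left(12 \left(-101\right) \left(4 - 101\right) + \left(\left(11150 - 1807\right) - 4461\right)\right) \left(-48756 - 37481\right) = \left(12 \left(-101\right) \left(-97\right) + \left(9343 - 4461\right)\right) \left(-86237\right) = \left(117564 + 4882\right) \left(-86237\right) = 122446 \left(-86237\right) = -10559375702$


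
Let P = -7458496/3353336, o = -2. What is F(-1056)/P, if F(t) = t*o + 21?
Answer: -894083211/932312 ≈ -959.00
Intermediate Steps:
F(t) = 21 - 2*t (F(t) = t*(-2) + 21 = -2*t + 21 = 21 - 2*t)
P = -932312/419167 (P = -7458496*1/3353336 = -932312/419167 ≈ -2.2242)
F(-1056)/P = (21 - 2*(-1056))/(-932312/419167) = (21 + 2112)*(-419167/932312) = 2133*(-419167/932312) = -894083211/932312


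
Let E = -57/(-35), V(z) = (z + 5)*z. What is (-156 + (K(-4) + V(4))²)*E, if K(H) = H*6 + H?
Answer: -5244/35 ≈ -149.83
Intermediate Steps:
K(H) = 7*H (K(H) = 6*H + H = 7*H)
V(z) = z*(5 + z) (V(z) = (5 + z)*z = z*(5 + z))
E = 57/35 (E = -57*(-1/35) = 57/35 ≈ 1.6286)
(-156 + (K(-4) + V(4))²)*E = (-156 + (7*(-4) + 4*(5 + 4))²)*(57/35) = (-156 + (-28 + 4*9)²)*(57/35) = (-156 + (-28 + 36)²)*(57/35) = (-156 + 8²)*(57/35) = (-156 + 64)*(57/35) = -92*57/35 = -5244/35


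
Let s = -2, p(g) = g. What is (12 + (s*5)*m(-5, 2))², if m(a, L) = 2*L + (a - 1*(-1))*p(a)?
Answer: 51984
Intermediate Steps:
m(a, L) = 2*L + a*(1 + a) (m(a, L) = 2*L + (a - 1*(-1))*a = 2*L + (a + 1)*a = 2*L + (1 + a)*a = 2*L + a*(1 + a))
(12 + (s*5)*m(-5, 2))² = (12 + (-2*5)*(-5 + (-5)² + 2*2))² = (12 - 10*(-5 + 25 + 4))² = (12 - 10*24)² = (12 - 240)² = (-228)² = 51984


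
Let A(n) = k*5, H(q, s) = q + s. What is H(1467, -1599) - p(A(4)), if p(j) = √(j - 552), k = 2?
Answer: -132 - I*√542 ≈ -132.0 - 23.281*I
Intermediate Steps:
A(n) = 10 (A(n) = 2*5 = 10)
p(j) = √(-552 + j)
H(1467, -1599) - p(A(4)) = (1467 - 1599) - √(-552 + 10) = -132 - √(-542) = -132 - I*√542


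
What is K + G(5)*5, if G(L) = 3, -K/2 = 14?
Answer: -13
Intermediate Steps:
K = -28 (K = -2*14 = -28)
K + G(5)*5 = -28 + 3*5 = -28 + 15 = -13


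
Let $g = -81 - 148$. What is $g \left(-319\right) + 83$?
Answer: $73134$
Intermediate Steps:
$g = -229$ ($g = -81 - 148 = -229$)
$g \left(-319\right) + 83 = \left(-229\right) \left(-319\right) + 83 = 73051 + 83 = 73134$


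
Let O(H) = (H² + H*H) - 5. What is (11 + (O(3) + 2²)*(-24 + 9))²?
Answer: 59536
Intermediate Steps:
O(H) = -5 + 2*H² (O(H) = (H² + H²) - 5 = 2*H² - 5 = -5 + 2*H²)
(11 + (O(3) + 2²)*(-24 + 9))² = (11 + ((-5 + 2*3²) + 2²)*(-24 + 9))² = (11 + ((-5 + 2*9) + 4)*(-15))² = (11 + ((-5 + 18) + 4)*(-15))² = (11 + (13 + 4)*(-15))² = (11 + 17*(-15))² = (11 - 255)² = (-244)² = 59536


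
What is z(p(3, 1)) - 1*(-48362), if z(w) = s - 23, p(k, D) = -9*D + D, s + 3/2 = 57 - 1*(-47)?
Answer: 96883/2 ≈ 48442.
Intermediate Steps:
s = 205/2 (s = -3/2 + (57 - 1*(-47)) = -3/2 + (57 + 47) = -3/2 + 104 = 205/2 ≈ 102.50)
p(k, D) = -8*D
z(w) = 159/2 (z(w) = 205/2 - 23 = 159/2)
z(p(3, 1)) - 1*(-48362) = 159/2 - 1*(-48362) = 159/2 + 48362 = 96883/2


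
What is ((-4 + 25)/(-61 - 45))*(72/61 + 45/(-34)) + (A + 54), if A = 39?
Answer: 20451729/219844 ≈ 93.028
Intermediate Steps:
((-4 + 25)/(-61 - 45))*(72/61 + 45/(-34)) + (A + 54) = ((-4 + 25)/(-61 - 45))*(72/61 + 45/(-34)) + (39 + 54) = (21/(-106))*(72*(1/61) + 45*(-1/34)) + 93 = (21*(-1/106))*(72/61 - 45/34) + 93 = -21/106*(-297/2074) + 93 = 6237/219844 + 93 = 20451729/219844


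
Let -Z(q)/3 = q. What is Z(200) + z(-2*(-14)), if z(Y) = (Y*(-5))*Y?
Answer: -4520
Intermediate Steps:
Z(q) = -3*q
z(Y) = -5*Y**2 (z(Y) = (-5*Y)*Y = -5*Y**2)
Z(200) + z(-2*(-14)) = -3*200 - 5*(-2*(-14))**2 = -600 - 5*28**2 = -600 - 5*784 = -600 - 3920 = -4520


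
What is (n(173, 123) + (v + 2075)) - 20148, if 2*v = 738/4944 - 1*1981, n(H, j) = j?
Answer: -31213821/1648 ≈ -18940.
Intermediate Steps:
v = -1632221/1648 (v = (738/4944 - 1*1981)/2 = (738*(1/4944) - 1981)/2 = (123/824 - 1981)/2 = (1/2)*(-1632221/824) = -1632221/1648 ≈ -990.43)
(n(173, 123) + (v + 2075)) - 20148 = (123 + (-1632221/1648 + 2075)) - 20148 = (123 + 1787379/1648) - 20148 = 1990083/1648 - 20148 = -31213821/1648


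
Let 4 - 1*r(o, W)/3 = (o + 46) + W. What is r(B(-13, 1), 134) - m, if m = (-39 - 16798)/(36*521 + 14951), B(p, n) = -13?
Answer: -16465886/33707 ≈ -488.50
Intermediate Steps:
m = -16837/33707 (m = -16837/(18756 + 14951) = -16837/33707 ≈ -0.49951)
r(o, W) = -126 - 3*W - 3*o (r(o, W) = 12 - 3*((o + 46) + W) = 12 - 3*((46 + o) + W) = 12 - 3*(46 + W + o) = 12 + (-138 - 3*W - 3*o) = -126 - 3*W - 3*o)
r(B(-13, 1), 134) - m = (-126 - 3*134 - 3*(-13)) - 1*(-16837/33707) = (-126 - 402 + 39) + 16837/33707 = -489 + 16837/33707 = -16465886/33707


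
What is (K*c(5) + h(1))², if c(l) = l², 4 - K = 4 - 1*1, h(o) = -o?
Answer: 576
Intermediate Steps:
K = 1 (K = 4 - (4 - 1*1) = 4 - (4 - 1) = 4 - 1*3 = 4 - 3 = 1)
(K*c(5) + h(1))² = (1*5² - 1*1)² = (1*25 - 1)² = (25 - 1)² = 24² = 576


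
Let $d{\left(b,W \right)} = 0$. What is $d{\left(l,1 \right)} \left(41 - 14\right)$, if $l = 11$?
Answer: $0$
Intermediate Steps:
$d{\left(l,1 \right)} \left(41 - 14\right) = 0 \left(41 - 14\right) = 0 \cdot 27 = 0$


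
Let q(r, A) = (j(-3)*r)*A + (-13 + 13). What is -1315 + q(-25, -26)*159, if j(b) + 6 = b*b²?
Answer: -3411865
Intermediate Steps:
j(b) = -6 + b³ (j(b) = -6 + b*b² = -6 + b³)
q(r, A) = -33*A*r (q(r, A) = ((-6 + (-3)³)*r)*A + (-13 + 13) = ((-6 - 27)*r)*A + 0 = (-33*r)*A + 0 = -33*A*r + 0 = -33*A*r)
-1315 + q(-25, -26)*159 = -1315 - 33*(-26)*(-25)*159 = -1315 - 21450*159 = -1315 - 3410550 = -3411865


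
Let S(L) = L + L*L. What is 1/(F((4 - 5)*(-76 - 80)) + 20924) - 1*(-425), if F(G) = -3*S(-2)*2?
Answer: 8887601/20912 ≈ 425.00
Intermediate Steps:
S(L) = L + L²
F(G) = -12 (F(G) = -(-6)*(1 - 2)*2 = -(-6)*(-1)*2 = -3*2*2 = -6*2 = -12)
1/(F((4 - 5)*(-76 - 80)) + 20924) - 1*(-425) = 1/(-12 + 20924) - 1*(-425) = 1/20912 + 425 = 8887601/20912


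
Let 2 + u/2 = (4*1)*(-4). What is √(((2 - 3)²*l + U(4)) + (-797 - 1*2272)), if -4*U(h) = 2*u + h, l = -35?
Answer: 21*I*√7 ≈ 55.561*I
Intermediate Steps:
u = -36 (u = -4 + 2*((4*1)*(-4)) = -4 + 2*(4*(-4)) = -4 + 2*(-16) = -4 - 32 = -36)
U(h) = 18 - h/4 (U(h) = -(2*(-36) + h)/4 = -(-72 + h)/4 = 18 - h/4)
√(((2 - 3)²*l + U(4)) + (-797 - 1*2272)) = √(((2 - 3)²*(-35) + (18 - ¼*4)) + (-797 - 1*2272)) = √(((-1)²*(-35) + (18 - 1)) + (-797 - 2272)) = √((1*(-35) + 17) - 3069) = √((-35 + 17) - 3069) = √(-18 - 3069) = √(-3087) = 21*I*√7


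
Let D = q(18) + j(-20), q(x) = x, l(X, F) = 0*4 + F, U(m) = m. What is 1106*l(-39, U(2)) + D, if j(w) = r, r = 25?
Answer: 2255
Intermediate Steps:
l(X, F) = F (l(X, F) = 0 + F = F)
j(w) = 25
D = 43 (D = 18 + 25 = 43)
1106*l(-39, U(2)) + D = 1106*2 + 43 = 2212 + 43 = 2255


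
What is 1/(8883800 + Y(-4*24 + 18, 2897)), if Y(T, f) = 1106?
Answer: 1/8884906 ≈ 1.1255e-7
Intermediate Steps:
1/(8883800 + Y(-4*24 + 18, 2897)) = 1/(8883800 + 1106) = 1/8884906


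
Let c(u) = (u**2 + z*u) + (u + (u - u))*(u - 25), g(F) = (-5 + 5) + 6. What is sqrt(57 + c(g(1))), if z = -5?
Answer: I*sqrt(51) ≈ 7.1414*I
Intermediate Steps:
g(F) = 6 (g(F) = 0 + 6 = 6)
c(u) = u**2 - 5*u + u*(-25 + u) (c(u) = (u**2 - 5*u) + (u + (u - u))*(u - 25) = (u**2 - 5*u) + (u + 0)*(-25 + u) = (u**2 - 5*u) + u*(-25 + u) = u**2 - 5*u + u*(-25 + u))
sqrt(57 + c(g(1))) = sqrt(57 + 2*6*(-15 + 6)) = sqrt(57 + 2*6*(-9)) = sqrt(57 - 108) = sqrt(-51) = I*sqrt(51)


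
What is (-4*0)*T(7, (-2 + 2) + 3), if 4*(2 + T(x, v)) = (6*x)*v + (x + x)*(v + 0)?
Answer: 0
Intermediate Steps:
T(x, v) = -2 + 2*v*x (T(x, v) = -2 + ((6*x)*v + (x + x)*(v + 0))/4 = -2 + (6*v*x + (2*x)*v)/4 = -2 + (6*v*x + 2*v*x)/4 = -2 + (8*v*x)/4 = -2 + 2*v*x)
(-4*0)*T(7, (-2 + 2) + 3) = (-4*0)*(-2 + 2*((-2 + 2) + 3)*7) = 0*(-2 + 2*(0 + 3)*7) = 0*(-2 + 2*3*7) = 0*(-2 + 42) = 0*40 = 0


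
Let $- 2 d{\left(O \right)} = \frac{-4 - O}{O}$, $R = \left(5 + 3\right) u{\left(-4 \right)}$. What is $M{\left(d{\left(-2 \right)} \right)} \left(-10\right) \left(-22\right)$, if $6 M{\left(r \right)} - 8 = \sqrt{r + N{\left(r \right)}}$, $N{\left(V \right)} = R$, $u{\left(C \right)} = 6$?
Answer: $\frac{880}{3} + \frac{55 \sqrt{190}}{3} \approx 546.04$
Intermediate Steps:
$R = 48$ ($R = \left(5 + 3\right) 6 = 8 \cdot 6 = 48$)
$N{\left(V \right)} = 48$
$d{\left(O \right)} = - \frac{-4 - O}{2 O}$ ($d{\left(O \right)} = - \frac{\left(-4 - O\right) \frac{1}{O}}{2} = - \frac{\frac{1}{O} \left(-4 - O\right)}{2} = - \frac{-4 - O}{2 O}$)
$M{\left(r \right)} = \frac{4}{3} + \frac{\sqrt{48 + r}}{6}$ ($M{\left(r \right)} = \frac{4}{3} + \frac{\sqrt{r + 48}}{6} = \frac{4}{3} + \frac{\sqrt{48 + r}}{6}$)
$M{\left(d{\left(-2 \right)} \right)} \left(-10\right) \left(-22\right) = \left(\frac{4}{3} + \frac{\sqrt{48 + \frac{4 - 2}{2 \left(-2\right)}}}{6}\right) \left(-10\right) \left(-22\right) = \left(\frac{4}{3} + \frac{\sqrt{48 + \frac{1}{2} \left(- \frac{1}{2}\right) 2}}{6}\right) \left(-10\right) \left(-22\right) = \left(\frac{4}{3} + \frac{\sqrt{48 - \frac{1}{2}}}{6}\right) \left(-10\right) \left(-22\right) = \left(\frac{4}{3} + \frac{\sqrt{\frac{95}{2}}}{6}\right) \left(-10\right) \left(-22\right) = \left(\frac{4}{3} + \frac{\frac{1}{2} \sqrt{190}}{6}\right) \left(-10\right) \left(-22\right) = \left(\frac{4}{3} + \frac{\sqrt{190}}{12}\right) \left(-10\right) \left(-22\right) = \left(- \frac{40}{3} - \frac{5 \sqrt{190}}{6}\right) \left(-22\right) = \frac{880}{3} + \frac{55 \sqrt{190}}{3}$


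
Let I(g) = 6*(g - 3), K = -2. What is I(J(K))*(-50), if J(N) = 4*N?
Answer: 3300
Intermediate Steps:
I(g) = -18 + 6*g (I(g) = 6*(-3 + g) = -18 + 6*g)
I(J(K))*(-50) = (-18 + 6*(4*(-2)))*(-50) = (-18 + 6*(-8))*(-50) = (-18 - 48)*(-50) = -66*(-50) = 3300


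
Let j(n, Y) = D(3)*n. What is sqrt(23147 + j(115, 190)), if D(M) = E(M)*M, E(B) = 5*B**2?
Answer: 4*sqrt(2417) ≈ 196.65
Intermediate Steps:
D(M) = 5*M**3 (D(M) = (5*M**2)*M = 5*M**3)
j(n, Y) = 135*n (j(n, Y) = (5*3**3)*n = (5*27)*n = 135*n)
sqrt(23147 + j(115, 190)) = sqrt(23147 + 135*115) = sqrt(23147 + 15525) = sqrt(38672) = 4*sqrt(2417)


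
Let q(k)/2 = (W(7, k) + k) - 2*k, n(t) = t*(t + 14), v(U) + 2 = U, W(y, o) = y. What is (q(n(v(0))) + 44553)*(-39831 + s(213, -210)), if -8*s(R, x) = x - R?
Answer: -14197608375/8 ≈ -1.7747e+9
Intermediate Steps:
s(R, x) = -x/8 + R/8 (s(R, x) = -(x - R)/8 = -x/8 + R/8)
v(U) = -2 + U
n(t) = t*(14 + t)
q(k) = 14 - 2*k (q(k) = 2*((7 + k) - 2*k) = 2*(7 - k) = 14 - 2*k)
(q(n(v(0))) + 44553)*(-39831 + s(213, -210)) = ((14 - 2*(-2 + 0)*(14 + (-2 + 0))) + 44553)*(-39831 + (-⅛*(-210) + (⅛)*213)) = ((14 - (-4)*(14 - 2)) + 44553)*(-39831 + (105/4 + 213/8)) = ((14 - (-4)*12) + 44553)*(-39831 + 423/8) = ((14 - 2*(-24)) + 44553)*(-318225/8) = ((14 + 48) + 44553)*(-318225/8) = (62 + 44553)*(-318225/8) = 44615*(-318225/8) = -14197608375/8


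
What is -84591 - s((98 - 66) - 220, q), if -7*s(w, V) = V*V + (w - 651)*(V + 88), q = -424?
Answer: -130457/7 ≈ -18637.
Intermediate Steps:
s(w, V) = -V**2/7 - (-651 + w)*(88 + V)/7 (s(w, V) = -(V*V + (w - 651)*(V + 88))/7 = -(V**2 + (-651 + w)*(88 + V))/7 = -V**2/7 - (-651 + w)*(88 + V)/7)
-84591 - s((98 - 66) - 220, q) = -84591 - (8184 + 93*(-424) - 88*((98 - 66) - 220)/7 - 1/7*(-424)**2 - 1/7*(-424)*((98 - 66) - 220)) = -84591 - (8184 - 39432 - 88*(32 - 220)/7 - 1/7*179776 - 1/7*(-424)*(32 - 220)) = -84591 - (8184 - 39432 - 88/7*(-188) - 179776/7 - 1/7*(-424)*(-188)) = -84591 - (8184 - 39432 + 16544/7 - 179776/7 - 79712/7) = -84591 - 1*(-461680/7) = -84591 + 461680/7 = -130457/7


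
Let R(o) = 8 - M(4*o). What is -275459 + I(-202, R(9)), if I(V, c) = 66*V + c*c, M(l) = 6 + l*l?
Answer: 1385645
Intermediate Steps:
M(l) = 6 + l²
R(o) = 2 - 16*o² (R(o) = 8 - (6 + (4*o)²) = 8 - (6 + 16*o²) = 8 + (-6 - 16*o²) = 2 - 16*o²)
I(V, c) = c² + 66*V (I(V, c) = 66*V + c² = c² + 66*V)
-275459 + I(-202, R(9)) = -275459 + ((2 - 16*9²)² + 66*(-202)) = -275459 + ((2 - 16*81)² - 13332) = -275459 + ((2 - 1296)² - 13332) = -275459 + ((-1294)² - 13332) = -275459 + (1674436 - 13332) = -275459 + 1661104 = 1385645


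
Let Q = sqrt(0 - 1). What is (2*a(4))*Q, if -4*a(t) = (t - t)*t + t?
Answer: -2*I ≈ -2.0*I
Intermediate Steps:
Q = I (Q = sqrt(-1) = I ≈ 1.0*I)
a(t) = -t/4 (a(t) = -((t - t)*t + t)/4 = -(0*t + t)/4 = -(0 + t)/4 = -t/4)
(2*a(4))*Q = (2*(-1/4*4))*I = (2*(-1))*I = -2*I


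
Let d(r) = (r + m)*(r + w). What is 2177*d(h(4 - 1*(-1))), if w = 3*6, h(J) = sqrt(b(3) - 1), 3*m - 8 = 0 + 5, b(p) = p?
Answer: 174160 + 145859*sqrt(2)/3 ≈ 2.4292e+5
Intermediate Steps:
m = 13/3 (m = 8/3 + (0 + 5)/3 = 8/3 + (1/3)*5 = 8/3 + 5/3 = 13/3 ≈ 4.3333)
h(J) = sqrt(2) (h(J) = sqrt(3 - 1) = sqrt(2))
w = 18
d(r) = (18 + r)*(13/3 + r) (d(r) = (r + 13/3)*(r + 18) = (13/3 + r)*(18 + r) = (18 + r)*(13/3 + r))
2177*d(h(4 - 1*(-1))) = 2177*(78 + (sqrt(2))**2 + 67*sqrt(2)/3) = 2177*(78 + 2 + 67*sqrt(2)/3) = 2177*(80 + 67*sqrt(2)/3) = 174160 + 145859*sqrt(2)/3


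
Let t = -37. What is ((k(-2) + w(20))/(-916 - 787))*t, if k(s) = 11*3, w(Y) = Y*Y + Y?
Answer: 16761/1703 ≈ 9.8420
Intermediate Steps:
w(Y) = Y + Y**2 (w(Y) = Y**2 + Y = Y + Y**2)
k(s) = 33
((k(-2) + w(20))/(-916 - 787))*t = ((33 + 20*(1 + 20))/(-916 - 787))*(-37) = ((33 + 20*21)/(-1703))*(-37) = ((33 + 420)*(-1/1703))*(-37) = (453*(-1/1703))*(-37) = -453/1703*(-37) = 16761/1703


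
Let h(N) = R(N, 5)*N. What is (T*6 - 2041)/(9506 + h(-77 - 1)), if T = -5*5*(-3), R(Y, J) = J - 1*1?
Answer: -1591/9194 ≈ -0.17305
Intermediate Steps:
R(Y, J) = -1 + J (R(Y, J) = J - 1 = -1 + J)
h(N) = 4*N (h(N) = (-1 + 5)*N = 4*N)
T = 75 (T = -25*(-3) = 75)
(T*6 - 2041)/(9506 + h(-77 - 1)) = (75*6 - 2041)/(9506 + 4*(-77 - 1)) = (450 - 2041)/(9506 + 4*(-78)) = -1591/(9506 - 312) = -1591/9194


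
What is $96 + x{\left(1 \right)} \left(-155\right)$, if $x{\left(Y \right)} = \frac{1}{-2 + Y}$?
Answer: $251$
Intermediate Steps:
$96 + x{\left(1 \right)} \left(-155\right) = 96 + \frac{1}{-2 + 1} \left(-155\right) = 96 + \frac{1}{-1} \left(-155\right) = 96 - -155 = 96 + 155 = 251$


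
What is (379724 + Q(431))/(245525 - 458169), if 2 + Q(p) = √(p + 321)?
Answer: -189861/106322 - √47/53161 ≈ -1.7858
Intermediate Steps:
Q(p) = -2 + √(321 + p) (Q(p) = -2 + √(p + 321) = -2 + √(321 + p))
(379724 + Q(431))/(245525 - 458169) = (379724 + (-2 + √(321 + 431)))/(245525 - 458169) = (379724 + (-2 + √752))/(-212644) = (379724 + (-2 + 4*√47))*(-1/212644) = (379722 + 4*√47)*(-1/212644) = -189861/106322 - √47/53161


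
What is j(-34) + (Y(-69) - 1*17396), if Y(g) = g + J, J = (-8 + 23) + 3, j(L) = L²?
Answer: -16291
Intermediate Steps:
J = 18 (J = 15 + 3 = 18)
Y(g) = 18 + g (Y(g) = g + 18 = 18 + g)
j(-34) + (Y(-69) - 1*17396) = (-34)² + ((18 - 69) - 1*17396) = 1156 + (-51 - 17396) = 1156 - 17447 = -16291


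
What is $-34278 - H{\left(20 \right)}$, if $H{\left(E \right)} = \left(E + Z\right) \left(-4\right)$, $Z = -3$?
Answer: $-34210$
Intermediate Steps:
$H{\left(E \right)} = 12 - 4 E$ ($H{\left(E \right)} = \left(E - 3\right) \left(-4\right) = \left(-3 + E\right) \left(-4\right) = 12 - 4 E$)
$-34278 - H{\left(20 \right)} = -34278 - \left(12 - 80\right) = -34278 - -68 = -34278 + 68 = -34210$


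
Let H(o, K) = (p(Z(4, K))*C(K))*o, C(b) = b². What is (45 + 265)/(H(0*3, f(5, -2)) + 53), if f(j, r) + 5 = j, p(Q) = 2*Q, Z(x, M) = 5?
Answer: 310/53 ≈ 5.8491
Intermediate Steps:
f(j, r) = -5 + j
H(o, K) = 10*o*K² (H(o, K) = ((2*5)*K²)*o = (10*K²)*o = 10*o*K²)
(45 + 265)/(H(0*3, f(5, -2)) + 53) = (45 + 265)/(10*(0*3)*(-5 + 5)² + 53) = 310/(10*0*0² + 53) = 310/(10*0*0 + 53) = 310/(0 + 53) = 310/53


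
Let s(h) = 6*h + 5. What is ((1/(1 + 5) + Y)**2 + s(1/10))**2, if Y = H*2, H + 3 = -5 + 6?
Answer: 13344409/32400 ≈ 411.86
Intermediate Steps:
H = -2 (H = -3 + (-5 + 6) = -3 + 1 = -2)
Y = -4 (Y = -2*2 = -4)
s(h) = 5 + 6*h
((1/(1 + 5) + Y)**2 + s(1/10))**2 = ((1/(1 + 5) - 4)**2 + (5 + 6/10))**2 = ((1/6 - 4)**2 + (5 + 6*(1/10)))**2 = ((1/6 - 4)**2 + (5 + 3/5))**2 = ((-23/6)**2 + 28/5)**2 = (529/36 + 28/5)**2 = (3653/180)**2 = 13344409/32400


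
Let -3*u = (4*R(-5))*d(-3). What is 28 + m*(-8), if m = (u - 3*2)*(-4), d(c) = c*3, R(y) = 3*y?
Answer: -5924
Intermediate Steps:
d(c) = 3*c
u = -180 (u = -4*(3*(-5))*3*(-3)/3 = -4*(-15)*(-9)/3 = -(-20)*(-9) = -⅓*540 = -180)
m = 744 (m = (-180 - 3*2)*(-4) = (-180 - 6)*(-4) = -186*(-4) = 744)
28 + m*(-8) = 28 + 744*(-8) = 28 - 5952 = -5924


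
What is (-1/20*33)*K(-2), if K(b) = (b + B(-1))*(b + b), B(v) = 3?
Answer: 33/5 ≈ 6.6000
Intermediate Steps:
K(b) = 2*b*(3 + b) (K(b) = (b + 3)*(b + b) = (3 + b)*(2*b) = 2*b*(3 + b))
(-1/20*33)*K(-2) = (-1/20*33)*(2*(-2)*(3 - 2)) = (-1*1/20*33)*(2*(-2)*1) = -1/20*33*(-4) = -33/20*(-4) = 33/5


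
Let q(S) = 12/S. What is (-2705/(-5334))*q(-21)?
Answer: -5410/18669 ≈ -0.28979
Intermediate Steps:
(-2705/(-5334))*q(-21) = (-2705/(-5334))*(12/(-21)) = (-2705*(-1/5334))*(12*(-1/21)) = (2705/5334)*(-4/7) = -5410/18669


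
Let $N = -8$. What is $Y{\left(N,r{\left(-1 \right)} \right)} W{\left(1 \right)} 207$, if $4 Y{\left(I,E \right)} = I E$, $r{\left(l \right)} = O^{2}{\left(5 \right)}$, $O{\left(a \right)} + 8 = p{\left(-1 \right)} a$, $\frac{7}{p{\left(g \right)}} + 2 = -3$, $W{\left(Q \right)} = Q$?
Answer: $-93150$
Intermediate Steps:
$p{\left(g \right)} = - \frac{7}{5}$ ($p{\left(g \right)} = \frac{7}{-2 - 3} = \frac{7}{-5} = 7 \left(- \frac{1}{5}\right) = - \frac{7}{5}$)
$O{\left(a \right)} = -8 - \frac{7 a}{5}$
$r{\left(l \right)} = 225$ ($r{\left(l \right)} = \left(-8 - 7\right)^{2} = \left(-15\right)^{2} = 225$)
$Y{\left(I,E \right)} = \frac{E I}{4}$ ($Y{\left(I,E \right)} = \frac{I E}{4} = \frac{E I}{4}$)
$Y{\left(N,r{\left(-1 \right)} \right)} W{\left(1 \right)} 207 = \frac{1}{4} \cdot 225 \left(-8\right) 1 \cdot 207 = \left(-450\right) 1 \cdot 207 = \left(-450\right) 207 = -93150$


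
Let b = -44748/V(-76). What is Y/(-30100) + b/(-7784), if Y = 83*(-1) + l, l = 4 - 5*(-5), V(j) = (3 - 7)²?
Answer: 12086073/33471200 ≈ 0.36109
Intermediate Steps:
V(j) = 16 (V(j) = (-4)² = 16)
l = 29 (l = 4 + 25 = 29)
b = -11187/4 (b = -44748/16 = -44748*1/16 = -11187/4 ≈ -2796.8)
Y = -54 (Y = 83*(-1) + 29 = -83 + 29 = -54)
Y/(-30100) + b/(-7784) = -54/(-30100) - 11187/4/(-7784) = -54*(-1/30100) - 11187/4*(-1/7784) = 27/15050 + 11187/31136 = 12086073/33471200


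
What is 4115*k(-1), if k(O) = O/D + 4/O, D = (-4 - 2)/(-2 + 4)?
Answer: -45265/3 ≈ -15088.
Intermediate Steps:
D = -3 (D = -6/2 = -6*½ = -3)
k(O) = 4/O - O/3 (k(O) = O/(-3) + 4/O = O*(-⅓) + 4/O = -O/3 + 4/O = 4/O - O/3)
4115*k(-1) = 4115*(4/(-1) - ⅓*(-1)) = 4115*(4*(-1) + ⅓) = 4115*(-4 + ⅓) = 4115*(-11/3) = -45265/3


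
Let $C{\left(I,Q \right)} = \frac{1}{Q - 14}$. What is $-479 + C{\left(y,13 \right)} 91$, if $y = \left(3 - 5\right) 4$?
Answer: $-570$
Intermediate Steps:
$y = -8$ ($y = \left(-2\right) 4 = -8$)
$C{\left(I,Q \right)} = \frac{1}{-14 + Q}$
$-479 + C{\left(y,13 \right)} 91 = -479 + \frac{1}{-14 + 13} \cdot 91 = -479 + \frac{1}{-1} \cdot 91 = -479 - 91 = -570$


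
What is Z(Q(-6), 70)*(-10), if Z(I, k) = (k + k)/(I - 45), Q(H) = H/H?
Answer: 350/11 ≈ 31.818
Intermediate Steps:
Q(H) = 1
Z(I, k) = 2*k/(-45 + I) (Z(I, k) = (2*k)/(-45 + I) = 2*k/(-45 + I))
Z(Q(-6), 70)*(-10) = (2*70/(-45 + 1))*(-10) = (2*70/(-44))*(-10) = (2*70*(-1/44))*(-10) = -35/11*(-10) = 350/11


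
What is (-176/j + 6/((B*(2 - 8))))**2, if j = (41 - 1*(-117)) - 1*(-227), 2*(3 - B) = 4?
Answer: 2601/1225 ≈ 2.1233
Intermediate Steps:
B = 1 (B = 3 - 1/2*4 = 3 - 2 = 1)
j = 385 (j = (41 + 117) + 227 = 158 + 227 = 385)
(-176/j + 6/((B*(2 - 8))))**2 = (-176/385 + 6/((1*(2 - 8))))**2 = (-176*1/385 + 6/((1*(-6))))**2 = (-16/35 + 6/(-6))**2 = (-16/35 + 6*(-1/6))**2 = (-16/35 - 1)**2 = (-51/35)**2 = 2601/1225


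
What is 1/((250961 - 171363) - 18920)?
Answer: 1/60678 ≈ 1.6480e-5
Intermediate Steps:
1/((250961 - 171363) - 18920) = 1/(79598 - 18920) = 1/60678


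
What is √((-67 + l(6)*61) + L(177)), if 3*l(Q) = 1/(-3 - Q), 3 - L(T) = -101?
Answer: √2814/9 ≈ 5.8941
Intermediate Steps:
L(T) = 104 (L(T) = 3 - 1*(-101) = 3 + 101 = 104)
l(Q) = 1/(3*(-3 - Q))
√((-67 + l(6)*61) + L(177)) = √((-67 - 1/(9 + 3*6)*61) + 104) = √((-67 - 1/(9 + 18)*61) + 104) = √((-67 - 1/27*61) + 104) = √((-67 - 61/27) + 104) = √(-1870/27 + 104) = √(938/27) = √2814/9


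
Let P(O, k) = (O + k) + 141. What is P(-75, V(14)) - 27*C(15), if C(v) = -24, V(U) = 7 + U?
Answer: 735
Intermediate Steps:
P(O, k) = 141 + O + k
P(-75, V(14)) - 27*C(15) = (141 - 75 + (7 + 14)) - 27*(-24) = (141 - 75 + 21) + 648 = 87 + 648 = 735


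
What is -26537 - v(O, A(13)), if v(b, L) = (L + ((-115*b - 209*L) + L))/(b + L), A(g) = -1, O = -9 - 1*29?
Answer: -1030366/39 ≈ -26420.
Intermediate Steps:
O = -38 (O = -9 - 29 = -38)
v(b, L) = (-207*L - 115*b)/(L + b) (v(b, L) = (L + ((-209*L - 115*b) + L))/(L + b) = (L + (-208*L - 115*b))/(L + b) = (-207*L - 115*b)/(L + b))
-26537 - v(O, A(13)) = -26537 - 23*(-9*(-1) - 5*(-38))/(-1 - 38) = -26537 - 23*(9 + 190)/(-39) = -26537 - 23*(-1)*199/39 = -26537 - 1*(-4577/39) = -26537 + 4577/39 = -1030366/39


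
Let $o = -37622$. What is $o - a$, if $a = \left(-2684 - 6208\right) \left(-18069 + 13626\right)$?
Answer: $-39544778$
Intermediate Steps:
$a = 39507156$ ($a = \left(-8892\right) \left(-4443\right) = 39507156$)
$o - a = -37622 - 39507156 = -39544778$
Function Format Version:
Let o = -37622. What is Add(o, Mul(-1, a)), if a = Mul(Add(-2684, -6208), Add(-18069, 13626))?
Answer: -39544778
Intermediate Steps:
a = 39507156 (a = Mul(-8892, -4443) = 39507156)
Add(o, Mul(-1, a)) = Add(-37622, Mul(-1, 39507156)) = Add(-37622, -39507156) = -39544778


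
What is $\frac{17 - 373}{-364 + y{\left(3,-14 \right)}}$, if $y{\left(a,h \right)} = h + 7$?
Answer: $\frac{356}{371} \approx 0.95957$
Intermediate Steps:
$y{\left(a,h \right)} = 7 + h$
$\frac{17 - 373}{-364 + y{\left(3,-14 \right)}} = \frac{17 - 373}{-364 + \left(7 - 14\right)} = - \frac{356}{-364 - 7} = - \frac{356}{-371} = \left(-356\right) \left(- \frac{1}{371}\right) = \frac{356}{371}$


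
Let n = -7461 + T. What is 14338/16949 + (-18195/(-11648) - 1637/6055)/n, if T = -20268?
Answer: 4005588554650097/4735281010561920 ≈ 0.84590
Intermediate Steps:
n = -27729 (n = -7461 - 20268 = -27729)
14338/16949 + (-18195/(-11648) - 1637/6055)/n = 14338/16949 + (-18195/(-11648) - 1637/6055)/(-27729) = 14338*(1/16949) + (-18195*(-1/11648) - 1637*1/6055)*(-1/27729) = 14338/16949 + (18195/11648 - 1637/6055)*(-1/27729) = 14338/16949 + (13014707/10075520)*(-1/27729) = 14338/16949 - 13014707/279384094080 = 4005588554650097/4735281010561920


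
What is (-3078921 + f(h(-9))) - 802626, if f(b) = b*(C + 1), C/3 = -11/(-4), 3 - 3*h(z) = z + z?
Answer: -15525929/4 ≈ -3.8815e+6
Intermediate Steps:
h(z) = 1 - 2*z/3 (h(z) = 1 - (z + z)/3 = 1 - 2*z/3)
C = 33/4 (C = 3*(-11/(-4)) = 3*(-11*(-¼)) = 3*(11/4) = 33/4 ≈ 8.2500)
f(b) = 37*b/4 (f(b) = b*(33/4 + 1) = b*(37/4) = 37*b/4)
(-3078921 + f(h(-9))) - 802626 = (-3078921 + 37*(1 - ⅔*(-9))/4) - 802626 = (-3078921 + 37*(1 + 6)/4) - 802626 = (-3078921 + (37/4)*7) - 802626 = (-3078921 + 259/4) - 802626 = -12315425/4 - 802626 = -15525929/4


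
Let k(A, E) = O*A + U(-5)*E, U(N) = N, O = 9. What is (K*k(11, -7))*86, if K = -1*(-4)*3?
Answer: 138288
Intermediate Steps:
K = 12 (K = 4*3 = 12)
k(A, E) = -5*E + 9*A (k(A, E) = 9*A - 5*E = -5*E + 9*A)
(K*k(11, -7))*86 = (12*(-5*(-7) + 9*11))*86 = (12*(35 + 99))*86 = (12*134)*86 = 1608*86 = 138288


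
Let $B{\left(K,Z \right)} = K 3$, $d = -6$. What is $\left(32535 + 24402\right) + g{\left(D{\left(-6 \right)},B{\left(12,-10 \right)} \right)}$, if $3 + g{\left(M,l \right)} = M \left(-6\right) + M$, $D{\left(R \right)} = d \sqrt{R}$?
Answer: $56934 + 30 i \sqrt{6} \approx 56934.0 + 73.485 i$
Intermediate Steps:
$B{\left(K,Z \right)} = 3 K$
$D{\left(R \right)} = - 6 \sqrt{R}$
$g{\left(M,l \right)} = -3 - 5 M$ ($g{\left(M,l \right)} = -3 + \left(M \left(-6\right) + M\right) = -3 + \left(- 6 M + M\right) = -3 - 5 M$)
$\left(32535 + 24402\right) + g{\left(D{\left(-6 \right)},B{\left(12,-10 \right)} \right)} = \left(32535 + 24402\right) - \left(3 + 5 \left(- 6 \sqrt{-6}\right)\right) = 56937 - \left(3 + 5 \left(- 6 i \sqrt{6}\right)\right) = 56937 - \left(3 - 30 i \sqrt{6}\right) = 56934 + 30 i \sqrt{6}$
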